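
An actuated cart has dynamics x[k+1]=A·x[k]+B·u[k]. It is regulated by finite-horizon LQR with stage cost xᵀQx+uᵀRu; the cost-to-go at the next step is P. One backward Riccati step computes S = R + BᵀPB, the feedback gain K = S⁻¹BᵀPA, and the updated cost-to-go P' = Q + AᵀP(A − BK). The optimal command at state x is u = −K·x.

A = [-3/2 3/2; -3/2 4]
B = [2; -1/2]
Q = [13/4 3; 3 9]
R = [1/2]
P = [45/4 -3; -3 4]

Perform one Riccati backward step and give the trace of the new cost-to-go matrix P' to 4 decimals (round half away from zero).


75.0988

BᵀP = [24.0000 -8.0000]
S = R + BᵀPB = [1/2] + [52.0000] = [52.5000]
BᵀPA = [-24.0000 4.0000]
K = S⁻¹·BᵀPA = [-0.4571 0.0762]
A−BK = [-0.5857 1.3476; -1.7286 4.0381]
AᵀP(A−BK) = [9.8411 -22.7339; -22.7339 53.0077]
P' = Q + AᵀP(A−BK) = [13.0911 -19.7339; -19.7339 62.0077]
tr(P') = 75.0988


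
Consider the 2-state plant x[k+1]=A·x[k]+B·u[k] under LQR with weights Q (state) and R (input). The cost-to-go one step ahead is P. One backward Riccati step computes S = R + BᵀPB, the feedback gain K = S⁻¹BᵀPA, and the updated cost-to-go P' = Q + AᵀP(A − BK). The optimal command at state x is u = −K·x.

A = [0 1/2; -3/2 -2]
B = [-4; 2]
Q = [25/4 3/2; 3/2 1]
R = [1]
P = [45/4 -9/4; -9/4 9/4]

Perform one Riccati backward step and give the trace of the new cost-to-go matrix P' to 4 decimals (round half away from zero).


BᵀP = [-49.5000 13.5000]
S = R + BᵀPB = [1] + [225.0000] = [226.0000]
BᵀPA = [-20.2500 -51.7500]
K = S⁻¹·BᵀPA = [-0.0896 -0.2290]
A−BK = [-0.3584 -0.4159; -1.3208 -1.5420]
AᵀP(A−BK) = [3.2481 3.8006; 3.8006 4.4627]
P' = Q + AᵀP(A−BK) = [9.4981 5.3006; 5.3006 5.4627]
tr(P') = 14.9607

14.9607


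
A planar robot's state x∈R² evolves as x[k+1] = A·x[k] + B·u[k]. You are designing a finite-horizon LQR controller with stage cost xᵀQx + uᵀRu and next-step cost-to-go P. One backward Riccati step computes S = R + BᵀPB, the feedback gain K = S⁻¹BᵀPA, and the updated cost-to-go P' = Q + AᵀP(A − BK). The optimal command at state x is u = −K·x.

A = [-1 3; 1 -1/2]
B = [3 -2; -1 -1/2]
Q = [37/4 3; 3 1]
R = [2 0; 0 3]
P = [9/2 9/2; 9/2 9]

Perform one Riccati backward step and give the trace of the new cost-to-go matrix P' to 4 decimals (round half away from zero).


BᵀP = [9.0000 4.5000; -11.2500 -13.5000]
S = R + BᵀPB = [2 0; 0 3] + [22.5000 -20.2500; -20.2500 29.2500] = [24.5000 -20.2500; -20.2500 32.2500]
BᵀPA = [-4.5000 24.7500; -2.2500 -27.0000]
K = S⁻¹·BᵀPA = [-0.5017 0.6616; -0.3848 -0.4218]
A−BK = [-0.2644 0.1717; 0.3059 -0.0493]
AᵀP(A−BK) = [1.3764 -0.2220; -0.2220 1.4874]
P' = Q + AᵀP(A−BK) = [10.6264 2.7780; 2.7780 2.4874]
tr(P') = 13.1138

13.1138


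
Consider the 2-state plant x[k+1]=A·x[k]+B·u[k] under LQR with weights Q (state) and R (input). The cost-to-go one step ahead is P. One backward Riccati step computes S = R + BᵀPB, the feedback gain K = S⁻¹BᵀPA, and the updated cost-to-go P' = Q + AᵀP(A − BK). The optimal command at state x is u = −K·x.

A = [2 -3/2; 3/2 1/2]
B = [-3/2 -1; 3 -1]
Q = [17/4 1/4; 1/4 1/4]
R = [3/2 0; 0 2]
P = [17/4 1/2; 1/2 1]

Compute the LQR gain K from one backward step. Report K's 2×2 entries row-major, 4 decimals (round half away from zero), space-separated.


-0.1790 0.4352 -1.3673 0.6343

BᵀP = [-4.8750 2.2500; -4.7500 -1.5000]
S = R + BᵀPB = [3/2 0; 0 2] + [14.0625 2.6250; 2.6250 6.2500] = [15.5625 2.6250; 2.6250 8.2500]
BᵀPA = [-6.3750 8.4375; -11.7500 6.3750]
K = S⁻¹·BᵀPA = [-0.1790 0.4352; -1.3673 0.6343]
A−BK = [0.3642 -0.2130; 0.6698 -0.1713]
AᵀP(A−BK) = [5.0432 -2.3981; -2.3981 1.3472]
P' = Q + AᵀP(A−BK) = [9.2932 -2.1481; -2.1481 1.5972]
tr(P') = 10.8904


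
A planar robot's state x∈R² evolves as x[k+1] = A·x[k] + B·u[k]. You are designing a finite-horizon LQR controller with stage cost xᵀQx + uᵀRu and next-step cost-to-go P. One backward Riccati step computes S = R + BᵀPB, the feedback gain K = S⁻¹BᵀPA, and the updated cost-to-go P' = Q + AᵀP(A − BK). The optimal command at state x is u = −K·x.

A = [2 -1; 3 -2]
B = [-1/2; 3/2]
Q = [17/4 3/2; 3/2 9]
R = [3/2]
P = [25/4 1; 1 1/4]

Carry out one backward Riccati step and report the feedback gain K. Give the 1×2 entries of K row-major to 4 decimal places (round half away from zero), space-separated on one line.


BᵀP = [-1.6250 -0.1250]
S = R + BᵀPB = [3/2] + [0.6250] = [2.1250]
BᵀPA = [-3.6250 1.8750]
K = S⁻¹·BᵀPA = [-1.7059 0.8824]
A−BK = [1.1471 -0.5588; 5.5588 -3.3235]
AᵀP(A−BK) = [33.0662 -17.8015; -17.8015 9.5956]
P' = Q + AᵀP(A−BK) = [37.3162 -16.3015; -16.3015 18.5956]
tr(P') = 55.9118

-1.7059 0.8824


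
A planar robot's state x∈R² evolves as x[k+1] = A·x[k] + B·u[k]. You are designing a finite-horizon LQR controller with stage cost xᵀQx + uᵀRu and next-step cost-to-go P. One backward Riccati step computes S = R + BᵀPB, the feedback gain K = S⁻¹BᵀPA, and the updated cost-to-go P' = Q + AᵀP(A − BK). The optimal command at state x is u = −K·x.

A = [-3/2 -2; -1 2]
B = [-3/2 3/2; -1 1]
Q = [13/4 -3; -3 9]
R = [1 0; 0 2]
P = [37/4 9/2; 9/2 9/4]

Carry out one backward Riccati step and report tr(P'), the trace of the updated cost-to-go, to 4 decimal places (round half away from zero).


13.4615

BᵀP = [-18.3750 -9.0000; 18.3750 9.0000]
S = R + BᵀPB = [1 0; 0 2] + [36.5625 -36.5625; -36.5625 36.5625] = [37.5625 -36.5625; -36.5625 38.5625]
BᵀPA = [36.5625 18.7500; -36.5625 -18.7500]
K = S⁻¹·BᵀPA = [0.6547 0.3358; -0.3274 -0.1679]
A−BK = [-0.0269 -1.2445; -0.0179 2.5036]
AᵀP(A−BK) = [0.6547 0.3358; 0.3358 0.5568]
P' = Q + AᵀP(A−BK) = [3.9047 -2.6642; -2.6642 9.5568]
tr(P') = 13.4615


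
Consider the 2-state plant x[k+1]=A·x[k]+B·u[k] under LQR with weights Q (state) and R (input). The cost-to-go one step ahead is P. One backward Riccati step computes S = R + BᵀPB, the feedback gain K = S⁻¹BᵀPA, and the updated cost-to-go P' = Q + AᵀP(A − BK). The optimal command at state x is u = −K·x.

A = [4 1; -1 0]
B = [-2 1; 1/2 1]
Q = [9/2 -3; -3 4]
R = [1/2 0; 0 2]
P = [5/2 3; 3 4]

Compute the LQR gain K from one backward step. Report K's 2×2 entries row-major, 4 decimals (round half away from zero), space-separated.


BᵀP = [-3.5000 -4.0000; 5.5000 7.0000]
S = R + BᵀPB = [1/2 0; 0 2] + [5.0000 -7.5000; -7.5000 12.5000] = [5.5000 -7.5000; -7.5000 14.5000]
BᵀPA = [-10.0000 -3.5000; 15.0000 5.5000]
K = S⁻¹·BᵀPA = [-1.3830 -0.4043; 0.3191 0.1702]
A−BK = [0.9149 0.0213; -0.6277 0.0319]
AᵀP(A−BK) = [1.3830 0.4043; 0.4043 0.1489]
P' = Q + AᵀP(A−BK) = [5.8830 -2.5957; -2.5957 4.1489]
tr(P') = 10.0319

-1.3830 -0.4043 0.3191 0.1702


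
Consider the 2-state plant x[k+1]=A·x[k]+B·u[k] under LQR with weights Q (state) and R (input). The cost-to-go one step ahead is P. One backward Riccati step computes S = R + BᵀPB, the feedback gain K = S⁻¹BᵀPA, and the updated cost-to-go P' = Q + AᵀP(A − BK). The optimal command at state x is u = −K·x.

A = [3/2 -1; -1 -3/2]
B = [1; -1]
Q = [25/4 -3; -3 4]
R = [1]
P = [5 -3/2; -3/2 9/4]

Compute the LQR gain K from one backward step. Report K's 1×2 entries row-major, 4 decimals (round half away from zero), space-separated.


1.2000 -0.0778

BᵀP = [6.5000 -3.7500]
S = R + BᵀPB = [1] + [10.2500] = [11.2500]
BᵀPA = [13.5000 -0.8750]
K = S⁻¹·BᵀPA = [1.2000 -0.0778]
A−BK = [0.3000 -0.9222; 0.2000 -1.5778]
AᵀP(A−BK) = [1.8000 -1.2000; -1.2000 5.4944]
P' = Q + AᵀP(A−BK) = [8.0500 -4.2000; -4.2000 9.4944]
tr(P') = 17.5444


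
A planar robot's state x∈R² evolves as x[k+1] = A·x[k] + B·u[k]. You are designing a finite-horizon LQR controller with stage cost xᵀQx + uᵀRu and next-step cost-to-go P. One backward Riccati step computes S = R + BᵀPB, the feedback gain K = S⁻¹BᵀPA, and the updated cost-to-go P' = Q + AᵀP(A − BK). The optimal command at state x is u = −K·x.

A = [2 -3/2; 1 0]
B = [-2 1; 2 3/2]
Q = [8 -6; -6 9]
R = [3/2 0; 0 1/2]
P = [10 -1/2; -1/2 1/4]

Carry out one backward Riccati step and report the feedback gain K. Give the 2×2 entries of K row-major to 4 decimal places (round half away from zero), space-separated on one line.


-0.4592 0.4411 1.0211 -0.5861

BᵀP = [-21.0000 1.5000; 9.2500 -0.1250]
S = R + BᵀPB = [3/2 0; 0 1/2] + [45.0000 -18.7500; -18.7500 9.0625] = [46.5000 -18.7500; -18.7500 9.5625]
BᵀPA = [-40.5000 31.5000; 18.3750 -13.8750]
K = S⁻¹·BᵀPA = [-0.4592 0.4411; 1.0211 -0.5861]
A−BK = [0.0604 -0.0317; 0.3867 -0.0030]
AᵀP(A−BK) = [0.8882 -0.6163; -0.6163 0.4736]
P' = Q + AᵀP(A−BK) = [8.8882 -6.6163; -6.6163 9.4736]
tr(P') = 18.3618


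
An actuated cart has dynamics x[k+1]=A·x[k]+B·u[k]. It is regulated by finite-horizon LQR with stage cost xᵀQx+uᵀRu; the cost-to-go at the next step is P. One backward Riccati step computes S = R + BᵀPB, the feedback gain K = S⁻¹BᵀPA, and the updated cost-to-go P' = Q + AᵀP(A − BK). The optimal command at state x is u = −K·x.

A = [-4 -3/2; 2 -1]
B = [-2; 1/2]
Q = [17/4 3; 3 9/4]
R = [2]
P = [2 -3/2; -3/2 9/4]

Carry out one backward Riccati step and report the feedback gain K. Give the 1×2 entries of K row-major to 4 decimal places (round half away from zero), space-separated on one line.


2.0092 0.2212

BᵀP = [-4.7500 4.1250]
S = R + BᵀPB = [2] + [11.5625] = [13.5625]
BᵀPA = [27.2500 3.0000]
K = S⁻¹·BᵀPA = [2.0092 0.2212]
A−BK = [0.0184 -1.0576; 0.9954 -1.1106]
AᵀP(A−BK) = [10.2488 -0.0276; -0.0276 1.5864]
P' = Q + AᵀP(A−BK) = [14.4988 2.9724; 2.9724 3.8364]
tr(P') = 18.3353


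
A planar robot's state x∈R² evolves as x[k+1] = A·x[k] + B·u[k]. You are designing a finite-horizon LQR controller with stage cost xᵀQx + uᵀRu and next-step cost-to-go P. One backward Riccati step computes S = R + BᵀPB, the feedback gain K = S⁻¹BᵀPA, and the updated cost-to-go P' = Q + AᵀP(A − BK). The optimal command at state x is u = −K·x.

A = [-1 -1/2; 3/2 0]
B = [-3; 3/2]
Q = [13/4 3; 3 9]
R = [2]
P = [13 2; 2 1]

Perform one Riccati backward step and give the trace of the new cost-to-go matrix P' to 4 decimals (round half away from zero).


13.3257

BᵀP = [-36.0000 -4.5000]
S = R + BᵀPB = [2] + [101.2500] = [103.2500]
BᵀPA = [29.2500 18.0000]
K = S⁻¹·BᵀPA = [0.2833 0.1743]
A−BK = [-0.1501 0.0230; 1.0751 -0.2615]
AᵀP(A−BK) = [0.9637 -0.0993; -0.0993 0.1120]
P' = Q + AᵀP(A−BK) = [4.2137 2.9007; 2.9007 9.1120]
tr(P') = 13.3257


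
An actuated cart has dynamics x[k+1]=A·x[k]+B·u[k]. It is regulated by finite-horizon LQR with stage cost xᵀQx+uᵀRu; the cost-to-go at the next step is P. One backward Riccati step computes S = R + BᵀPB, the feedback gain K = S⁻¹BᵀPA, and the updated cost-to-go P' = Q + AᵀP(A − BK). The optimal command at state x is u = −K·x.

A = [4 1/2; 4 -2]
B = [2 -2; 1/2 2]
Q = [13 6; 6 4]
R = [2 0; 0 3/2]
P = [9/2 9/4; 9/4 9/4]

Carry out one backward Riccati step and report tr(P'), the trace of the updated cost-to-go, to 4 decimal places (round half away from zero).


BᵀP = [10.1250 5.6250; -4.5000 0.0000]
S = R + BᵀPB = [2 0; 0 3/2] + [23.0625 -9.0000; -9.0000 9.0000] = [25.0625 -9.0000; -9.0000 10.5000]
BᵀPA = [63.0000 -6.1875; -18.0000 -2.2500]
K = S⁻¹·BᵀPA = [2.7422 -0.4678; 0.6361 -0.6153]
A−BK = [-0.2120 0.2051; 1.3567 -0.5355]
AᵀP(A−BK) = [18.6948 -4.1016; -4.1016 1.3459]
P' = Q + AᵀP(A−BK) = [31.6948 1.8984; 1.8984 5.3459]
tr(P') = 37.0407

37.0407


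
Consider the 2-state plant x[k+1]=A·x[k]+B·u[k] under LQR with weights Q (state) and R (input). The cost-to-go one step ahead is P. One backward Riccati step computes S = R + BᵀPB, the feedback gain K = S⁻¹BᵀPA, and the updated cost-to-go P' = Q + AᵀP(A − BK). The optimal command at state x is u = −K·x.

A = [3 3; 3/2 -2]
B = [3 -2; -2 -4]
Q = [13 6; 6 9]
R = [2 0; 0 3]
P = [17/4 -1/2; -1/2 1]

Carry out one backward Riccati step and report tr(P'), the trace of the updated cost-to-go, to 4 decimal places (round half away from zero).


25.6942

BᵀP = [13.7500 -3.5000; -6.5000 -3.0000]
S = R + BᵀPB = [2 0; 0 3] + [48.2500 -13.5000; -13.5000 25.0000] = [50.2500 -13.5000; -13.5000 28.0000]
BᵀPA = [36.0000 48.2500; -24.0000 -13.5000]
K = S⁻¹·BᵀPA = [0.5585 0.9543; -0.5879 -0.0220]
A−BK = [0.1488 0.0931; 0.2655 -0.1796]
AᵀP(A−BK) = [1.7857 1.1170; 1.1170 1.9086]
P' = Q + AᵀP(A−BK) = [14.7857 7.1170; 7.1170 10.9086]
tr(P') = 25.6942


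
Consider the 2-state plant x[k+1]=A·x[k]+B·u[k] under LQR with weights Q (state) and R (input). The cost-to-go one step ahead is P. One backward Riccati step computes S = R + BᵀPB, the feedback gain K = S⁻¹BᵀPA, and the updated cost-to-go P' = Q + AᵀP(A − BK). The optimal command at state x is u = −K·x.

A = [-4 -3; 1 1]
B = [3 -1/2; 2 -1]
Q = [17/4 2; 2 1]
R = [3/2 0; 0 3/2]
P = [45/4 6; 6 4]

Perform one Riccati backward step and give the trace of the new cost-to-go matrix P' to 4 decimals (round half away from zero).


15.8773

BᵀP = [45.7500 26.0000; -11.6250 -7.0000]
S = R + BᵀPB = [3/2 0; 0 3/2] + [189.2500 -48.8750; -48.8750 12.8125] = [190.7500 -48.8750; -48.8750 14.3125]
BᵀPA = [-157.0000 -111.2500; 39.5000 27.8750]
K = S⁻¹·BᵀPA = [-0.9272 -0.6734; -0.4065 -0.3521]
A−BK = [-1.4216 -1.1557; 2.4480 1.9948]
AᵀP(A−BK) = [6.4828 5.1777; 5.1777 4.1445]
P' = Q + AᵀP(A−BK) = [10.7328 7.1777; 7.1777 5.1445]
tr(P') = 15.8773


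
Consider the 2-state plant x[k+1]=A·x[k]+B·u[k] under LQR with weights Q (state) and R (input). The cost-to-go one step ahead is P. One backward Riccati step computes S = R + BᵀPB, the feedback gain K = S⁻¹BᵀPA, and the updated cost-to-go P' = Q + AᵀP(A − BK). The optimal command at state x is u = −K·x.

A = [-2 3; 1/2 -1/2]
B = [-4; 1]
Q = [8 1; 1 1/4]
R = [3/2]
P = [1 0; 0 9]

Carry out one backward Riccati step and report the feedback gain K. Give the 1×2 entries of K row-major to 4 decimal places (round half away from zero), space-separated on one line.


0.4717 -0.6226

BᵀP = [-4.0000 9.0000]
S = R + BᵀPB = [3/2] + [25.0000] = [26.5000]
BᵀPA = [12.5000 -16.5000]
K = S⁻¹·BᵀPA = [0.4717 -0.6226]
A−BK = [-0.1132 0.5094; 0.0283 0.1226]
AᵀP(A−BK) = [0.3538 -0.4670; -0.4670 0.9764]
P' = Q + AᵀP(A−BK) = [8.3538 0.5330; 0.5330 1.2264]
tr(P') = 9.5802


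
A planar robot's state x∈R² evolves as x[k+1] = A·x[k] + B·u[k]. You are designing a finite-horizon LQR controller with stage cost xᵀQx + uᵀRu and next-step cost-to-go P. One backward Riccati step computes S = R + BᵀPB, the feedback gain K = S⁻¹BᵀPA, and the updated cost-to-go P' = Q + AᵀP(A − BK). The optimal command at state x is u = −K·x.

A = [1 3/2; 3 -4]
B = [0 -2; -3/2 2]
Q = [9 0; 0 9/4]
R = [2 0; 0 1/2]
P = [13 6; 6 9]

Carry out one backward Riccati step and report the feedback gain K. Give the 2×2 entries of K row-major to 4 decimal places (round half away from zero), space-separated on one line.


-2.4005 1.5062 -0.4347 -0.7764

BᵀP = [-9.0000 -13.5000; -14.0000 6.0000]
S = R + BᵀPB = [2 0; 0 1/2] + [20.2500 -9.0000; -9.0000 40.0000] = [22.2500 -9.0000; -9.0000 40.5000]
BᵀPA = [-49.5000 40.5000; 4.0000 -45.0000]
K = S⁻¹·BᵀPA = [-2.4005 1.5062; -0.4347 -0.7764]
A−BK = [0.1306 -0.0528; 0.2686 -0.1879]
AᵀP(A−BK) = [12.9116 -7.8388; -7.8388 5.3117]
P' = Q + AᵀP(A−BK) = [21.9116 -7.8388; -7.8388 7.5617]
tr(P') = 29.4733


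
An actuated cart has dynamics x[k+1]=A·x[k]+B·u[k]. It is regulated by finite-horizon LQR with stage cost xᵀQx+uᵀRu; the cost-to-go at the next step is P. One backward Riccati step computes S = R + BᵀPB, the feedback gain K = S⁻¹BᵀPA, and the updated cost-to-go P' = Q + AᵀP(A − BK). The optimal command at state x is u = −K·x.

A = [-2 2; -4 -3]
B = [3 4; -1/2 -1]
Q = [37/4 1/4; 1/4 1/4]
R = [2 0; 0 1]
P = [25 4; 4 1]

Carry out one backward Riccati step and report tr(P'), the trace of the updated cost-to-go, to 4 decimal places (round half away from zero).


BᵀP = [73.0000 11.5000; 96.0000 15.0000]
S = R + BᵀPB = [2 0; 0 1] + [213.2500 280.5000; 280.5000 369.0000] = [215.2500 280.5000; 280.5000 370.0000]
BᵀPA = [-192.0000 111.5000; -252.0000 147.0000]
K = S⁻¹·BᵀPA = [-0.3679 0.0223; -0.4022 0.3804]
A−BK = [0.7124 0.4115; -4.5861 -2.6085]
AᵀP(A−BK) = [8.0156 4.1403; 4.1403 2.5960]
P' = Q + AᵀP(A−BK) = [17.2656 4.3903; 4.3903 2.8460]
tr(P') = 20.1116

20.1116


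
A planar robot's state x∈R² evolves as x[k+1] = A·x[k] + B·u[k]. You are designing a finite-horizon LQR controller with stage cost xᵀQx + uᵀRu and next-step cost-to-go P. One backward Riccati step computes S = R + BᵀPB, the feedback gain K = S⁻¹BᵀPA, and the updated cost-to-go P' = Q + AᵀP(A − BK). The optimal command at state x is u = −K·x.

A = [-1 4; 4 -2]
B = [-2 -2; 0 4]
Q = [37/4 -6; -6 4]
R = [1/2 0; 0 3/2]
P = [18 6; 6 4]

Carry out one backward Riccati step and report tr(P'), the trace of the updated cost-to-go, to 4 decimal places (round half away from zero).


BᵀP = [-36.0000 -12.0000; -12.0000 4.0000]
S = R + BᵀPB = [1/2 0; 0 3/2] + [72.0000 24.0000; 24.0000 40.0000] = [72.5000 24.0000; 24.0000 41.5000]
BᵀPA = [-12.0000 -120.0000; 28.0000 -56.0000]
K = S⁻¹·BᵀPA = [-0.4809 -1.4946; 0.9528 -0.4850]
A−BK = [-0.0562 0.0407; 0.1887 -0.0598]
AᵀP(A−BK) = [1.5495 -0.3539; -0.3539 1.4847]
P' = Q + AᵀP(A−BK) = [10.7995 -6.3539; -6.3539 5.4847]
tr(P') = 16.2842

16.2842


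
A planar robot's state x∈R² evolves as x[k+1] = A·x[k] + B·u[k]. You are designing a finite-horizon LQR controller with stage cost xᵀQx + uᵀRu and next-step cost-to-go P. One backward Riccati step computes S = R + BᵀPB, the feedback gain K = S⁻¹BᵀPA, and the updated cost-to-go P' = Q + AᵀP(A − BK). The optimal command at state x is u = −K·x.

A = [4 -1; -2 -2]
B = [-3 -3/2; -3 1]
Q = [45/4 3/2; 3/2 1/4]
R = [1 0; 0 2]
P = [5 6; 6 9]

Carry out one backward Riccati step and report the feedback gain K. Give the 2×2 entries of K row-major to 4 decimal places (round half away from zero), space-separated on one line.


-0.1548 0.5273 -1.2478 -0.2054

BᵀP = [-33.0000 -45.0000; -1.5000 0.0000]
S = R + BᵀPB = [1 0; 0 2] + [234.0000 4.5000; 4.5000 2.2500] = [235.0000 4.5000; 4.5000 4.2500]
BᵀPA = [-42.0000 123.0000; -6.0000 1.5000]
K = S⁻¹·BᵀPA = [-0.1548 0.5273; -1.2478 -0.2054]
A−BK = [1.6638 0.2739; -1.2167 -0.2126]
AᵀP(A−BK) = [6.0102 0.9157; 0.9157 0.4456]
P' = Q + AᵀP(A−BK) = [17.2602 2.4157; 2.4157 0.6956]
tr(P') = 17.9558


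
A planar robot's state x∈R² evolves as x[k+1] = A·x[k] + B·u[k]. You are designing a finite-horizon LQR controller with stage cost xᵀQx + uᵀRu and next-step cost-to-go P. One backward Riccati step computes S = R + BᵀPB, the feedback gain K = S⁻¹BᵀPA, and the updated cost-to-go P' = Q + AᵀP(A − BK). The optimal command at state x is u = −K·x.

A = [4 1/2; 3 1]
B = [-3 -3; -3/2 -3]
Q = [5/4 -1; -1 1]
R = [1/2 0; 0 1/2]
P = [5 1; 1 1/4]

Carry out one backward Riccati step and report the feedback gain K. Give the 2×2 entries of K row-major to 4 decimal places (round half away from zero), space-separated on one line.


BᵀP = [-16.5000 -3.3750; -18.0000 -3.7500]
S = R + BᵀPB = [1/2 0; 0 1/2] + [54.5625 59.6250; 59.6250 65.2500] = [55.0625 59.6250; 59.6250 65.7500]
BᵀPA = [-76.1250 -11.6250; -83.2500 -12.7500]
K = S⁻¹·BᵀPA = [-0.6354 -0.0632; -0.6900 -0.1366]
A−BK = [0.0240 -0.0994; -0.0230 0.4954]
AᵀP(A−BK) = [0.4418 0.0666; 0.0666 0.0236]
P' = Q + AᵀP(A−BK) = [1.6918 -0.9334; -0.9334 1.0236]
tr(P') = 2.7154

-0.6354 -0.0632 -0.6900 -0.1366


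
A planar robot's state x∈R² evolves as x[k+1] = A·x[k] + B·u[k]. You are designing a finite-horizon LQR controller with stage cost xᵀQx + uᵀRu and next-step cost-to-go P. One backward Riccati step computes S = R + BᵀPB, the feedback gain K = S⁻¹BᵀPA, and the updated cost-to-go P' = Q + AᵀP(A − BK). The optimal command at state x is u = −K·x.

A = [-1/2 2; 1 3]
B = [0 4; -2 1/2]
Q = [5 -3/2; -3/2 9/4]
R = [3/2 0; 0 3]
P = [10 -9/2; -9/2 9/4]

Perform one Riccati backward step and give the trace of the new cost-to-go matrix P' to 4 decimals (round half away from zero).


8.9293

BᵀP = [9.0000 -4.5000; 37.7500 -16.8750]
S = R + BᵀPB = [3/2 0; 0 3] + [9.0000 33.7500; 33.7500 142.5625] = [10.5000 33.7500; 33.7500 145.5625]
BᵀPA = [-9.0000 4.5000; -35.7500 24.8750]
K = S⁻¹·BᵀPA = [-0.2658 -0.4739; -0.1840 0.2808]
A−BK = [0.2359 0.8770; 0.5603 1.9119]
AᵀP(A−BK) = [0.2808 0.2723; 0.2723 1.3985]
P' = Q + AᵀP(A−BK) = [5.2808 -1.2277; -1.2277 3.6485]
tr(P') = 8.9293


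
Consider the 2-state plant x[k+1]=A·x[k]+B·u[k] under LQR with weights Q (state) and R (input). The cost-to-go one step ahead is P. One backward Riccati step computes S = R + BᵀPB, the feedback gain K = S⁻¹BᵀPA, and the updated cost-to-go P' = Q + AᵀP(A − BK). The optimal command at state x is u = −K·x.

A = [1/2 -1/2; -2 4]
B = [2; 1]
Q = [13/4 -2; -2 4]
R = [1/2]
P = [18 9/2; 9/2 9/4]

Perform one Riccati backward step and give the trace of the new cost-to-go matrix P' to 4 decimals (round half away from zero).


BᵀP = [40.5000 11.2500]
S = R + BᵀPB = [1/2] + [92.2500] = [92.7500]
BᵀPA = [-2.2500 24.7500]
K = S⁻¹·BᵀPA = [-0.0243 0.2668]
A−BK = [0.5485 -1.0337; -1.9757 3.7332]
AᵀP(A−BK) = [4.4454 -8.3996; -8.3996 15.8956]
P' = Q + AᵀP(A−BK) = [7.6954 -10.3996; -10.3996 19.8956]
tr(P') = 27.5910

27.5910


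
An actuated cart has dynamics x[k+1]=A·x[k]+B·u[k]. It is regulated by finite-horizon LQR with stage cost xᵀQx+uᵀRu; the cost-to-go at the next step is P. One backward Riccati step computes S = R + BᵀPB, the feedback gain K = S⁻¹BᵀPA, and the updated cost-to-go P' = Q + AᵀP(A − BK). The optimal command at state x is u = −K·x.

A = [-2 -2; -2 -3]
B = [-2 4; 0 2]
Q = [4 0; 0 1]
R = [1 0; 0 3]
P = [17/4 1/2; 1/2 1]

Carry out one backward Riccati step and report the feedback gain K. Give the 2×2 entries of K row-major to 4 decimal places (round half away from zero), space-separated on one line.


BᵀP = [-8.5000 -1.0000; 18.0000 4.0000]
S = R + BᵀPB = [1 0; 0 3] + [17.0000 -36.0000; -36.0000 80.0000] = [18.0000 -36.0000; -36.0000 83.0000]
BᵀPA = [19.0000 20.0000; -44.0000 -48.0000]
K = S⁻¹·BᵀPA = [-0.0354 -0.3434; -0.5455 -0.7273]
A−BK = [0.1111 0.2222; -0.9091 -1.5455]
AᵀP(A−BK) = [1.6717 2.5253; 2.5253 3.9596]
P' = Q + AᵀP(A−BK) = [5.6717 2.5253; 2.5253 4.9596]
tr(P') = 10.6313

-0.0354 -0.3434 -0.5455 -0.7273


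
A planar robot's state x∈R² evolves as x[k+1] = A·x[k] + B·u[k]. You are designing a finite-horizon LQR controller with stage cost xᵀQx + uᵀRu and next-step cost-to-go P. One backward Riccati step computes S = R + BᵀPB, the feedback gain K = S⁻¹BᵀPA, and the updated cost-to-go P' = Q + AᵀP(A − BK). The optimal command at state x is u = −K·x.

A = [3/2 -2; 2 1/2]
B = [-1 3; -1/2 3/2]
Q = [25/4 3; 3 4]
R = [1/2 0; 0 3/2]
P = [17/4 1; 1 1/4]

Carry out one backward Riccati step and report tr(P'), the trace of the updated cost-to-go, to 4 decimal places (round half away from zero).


11.0208

BᵀP = [-4.7500 -1.1250; 14.2500 3.3750]
S = R + BᵀPB = [1/2 0; 0 3/2] + [5.3125 -15.9375; -15.9375 47.8125] = [5.8125 -15.9375; -15.9375 49.3125]
BᵀPA = [-9.3750 8.9375; 28.1250 -26.8125]
K = S⁻¹·BᵀPA = [-0.4310 0.4109; 0.4310 -0.4109]
A−BK = [-0.2241 -0.3563; 1.1379 1.3218]
AᵀP(A−BK) = [0.3987 -0.3405; -0.3405 0.3721]
P' = Q + AᵀP(A−BK) = [6.6487 2.6595; 2.6595 4.3721]
tr(P') = 11.0208


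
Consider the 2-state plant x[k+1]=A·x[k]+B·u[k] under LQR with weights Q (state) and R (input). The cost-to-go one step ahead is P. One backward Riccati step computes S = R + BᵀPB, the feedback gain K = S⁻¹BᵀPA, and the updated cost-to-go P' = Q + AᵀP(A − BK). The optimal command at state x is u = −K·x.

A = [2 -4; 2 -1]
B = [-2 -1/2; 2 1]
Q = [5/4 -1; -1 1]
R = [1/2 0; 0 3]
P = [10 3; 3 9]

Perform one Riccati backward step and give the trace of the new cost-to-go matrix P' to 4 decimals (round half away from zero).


173.1094

BᵀP = [-14.0000 12.0000; -2.0000 7.5000]
S = R + BᵀPB = [1/2 0; 0 3] + [52.0000 19.0000; 19.0000 8.5000] = [52.5000 19.0000; 19.0000 11.5000]
BᵀPA = [-4.0000 44.0000; 11.0000 0.5000]
K = S⁻¹·BᵀPA = [-1.0505 2.0453; 2.6921 -3.3357]
A−BK = [1.2451 -1.5772; 1.4089 -1.7549]
AᵀP(A−BK) = [66.1854 -83.1256; -83.1256 104.6740]
P' = Q + AᵀP(A−BK) = [67.4354 -84.1256; -84.1256 105.6740]
tr(P') = 173.1094


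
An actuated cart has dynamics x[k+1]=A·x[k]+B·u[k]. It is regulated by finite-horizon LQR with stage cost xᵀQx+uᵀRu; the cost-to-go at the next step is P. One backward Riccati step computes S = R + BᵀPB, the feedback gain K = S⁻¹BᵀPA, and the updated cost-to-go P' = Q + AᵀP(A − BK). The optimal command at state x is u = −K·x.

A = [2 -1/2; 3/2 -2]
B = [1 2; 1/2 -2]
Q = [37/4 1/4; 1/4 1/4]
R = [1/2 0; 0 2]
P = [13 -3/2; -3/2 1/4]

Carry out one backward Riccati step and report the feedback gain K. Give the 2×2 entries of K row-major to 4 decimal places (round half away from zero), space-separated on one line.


BᵀP = [12.2500 -1.3750; 29.0000 -3.5000]
S = R + BᵀPB = [1/2 0; 0 2] + [11.5625 27.2500; 27.2500 65.0000] = [12.0625 27.2500; 27.2500 67.0000]
BᵀPA = [22.4375 -3.3750; 52.7500 -7.5000]
K = S⁻¹·BᵀPA = [1.0038 -0.3314; 0.3790 0.0229]
A−BK = [0.2381 -0.2143; 1.7562 -1.7886]
AᵀP(A−BK) = [1.0448 -0.3943; -0.3943 0.3029]
P' = Q + AᵀP(A−BK) = [10.2948 -0.1443; -0.1443 0.5529]
tr(P') = 10.8476

1.0038 -0.3314 0.3790 0.0229


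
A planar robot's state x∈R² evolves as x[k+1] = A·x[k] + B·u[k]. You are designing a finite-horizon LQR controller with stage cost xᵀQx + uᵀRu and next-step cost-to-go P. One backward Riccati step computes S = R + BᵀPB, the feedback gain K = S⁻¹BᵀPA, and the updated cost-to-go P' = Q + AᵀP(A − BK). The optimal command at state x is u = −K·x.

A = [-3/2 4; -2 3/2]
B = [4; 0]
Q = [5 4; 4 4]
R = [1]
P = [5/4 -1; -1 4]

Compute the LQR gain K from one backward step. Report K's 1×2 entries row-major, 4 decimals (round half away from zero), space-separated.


BᵀP = [5.0000 -4.0000]
S = R + BᵀPB = [1] + [20.0000] = [21.0000]
BᵀPA = [0.5000 14.0000]
K = S⁻¹·BᵀPA = [0.0238 0.6667]
A−BK = [-1.5952 1.3333; -2.0000 1.5000]
AᵀP(A−BK) = [12.8006 -9.5833; -9.5833 7.6667]
P' = Q + AᵀP(A−BK) = [17.8006 -5.5833; -5.5833 11.6667]
tr(P') = 29.4673

0.0238 0.6667


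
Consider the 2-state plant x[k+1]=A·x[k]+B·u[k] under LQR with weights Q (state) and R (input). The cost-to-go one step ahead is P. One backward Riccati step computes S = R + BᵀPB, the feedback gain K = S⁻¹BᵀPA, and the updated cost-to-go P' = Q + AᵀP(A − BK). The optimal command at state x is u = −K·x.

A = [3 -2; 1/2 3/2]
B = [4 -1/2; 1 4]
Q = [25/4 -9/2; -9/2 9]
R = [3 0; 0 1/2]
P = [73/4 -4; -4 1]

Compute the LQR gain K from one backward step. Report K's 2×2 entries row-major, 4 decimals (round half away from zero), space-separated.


BᵀP = [69.0000 -15.0000; -25.1250 6.0000]
S = R + BᵀPB = [3 0; 0 1/2] + [261.0000 -94.5000; -94.5000 36.5625] = [264.0000 -94.5000; -94.5000 37.0625]
BᵀPA = [199.5000 -160.5000; -72.3750 59.2500]
K = S⁻¹·BᵀPA = [0.6491 -0.4090; -0.2976 0.5558]
A−BK = [0.2546 -0.0860; 1.0414 -0.3140]
AᵀP(A−BK) = [1.4548 -0.9278; -0.9278 0.6739]
P' = Q + AᵀP(A−BK) = [7.7048 -5.4278; -5.4278 9.6739]
tr(P') = 17.3787

0.6491 -0.4090 -0.2976 0.5558


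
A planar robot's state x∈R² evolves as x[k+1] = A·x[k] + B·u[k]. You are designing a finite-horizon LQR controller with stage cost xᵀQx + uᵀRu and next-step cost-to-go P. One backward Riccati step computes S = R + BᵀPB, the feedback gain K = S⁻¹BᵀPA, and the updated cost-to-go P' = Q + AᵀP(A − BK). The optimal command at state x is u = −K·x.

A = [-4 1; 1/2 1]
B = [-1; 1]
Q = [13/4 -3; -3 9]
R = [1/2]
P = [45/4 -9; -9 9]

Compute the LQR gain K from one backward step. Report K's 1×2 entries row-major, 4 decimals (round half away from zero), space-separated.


2.3226 -0.0581

BᵀP = [-20.2500 18.0000]
S = R + BᵀPB = [1/2] + [38.2500] = [38.7500]
BᵀPA = [90.0000 -2.2500]
K = S⁻¹·BᵀPA = [2.3226 -0.0581]
A−BK = [-1.6774 0.9419; -1.8226 1.0581]
AᵀP(A−BK) = [9.2177 -3.7742; -3.7742 2.1194]
P' = Q + AᵀP(A−BK) = [12.4677 -6.7742; -6.7742 11.1194]
tr(P') = 23.5871


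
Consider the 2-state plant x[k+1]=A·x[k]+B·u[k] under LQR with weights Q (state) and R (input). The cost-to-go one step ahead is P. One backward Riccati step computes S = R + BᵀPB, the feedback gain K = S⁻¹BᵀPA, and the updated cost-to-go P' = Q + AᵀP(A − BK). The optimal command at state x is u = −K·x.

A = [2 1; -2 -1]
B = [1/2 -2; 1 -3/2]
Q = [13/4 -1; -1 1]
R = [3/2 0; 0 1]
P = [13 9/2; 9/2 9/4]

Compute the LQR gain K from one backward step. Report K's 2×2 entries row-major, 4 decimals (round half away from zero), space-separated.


BᵀP = [11.0000 4.5000; -32.7500 -12.3750]
S = R + BᵀPB = [3/2 0; 0 1] + [10.0000 -28.7500; -28.7500 84.0625] = [11.5000 -28.7500; -28.7500 85.0625]
BᵀPA = [13.0000 6.5000; -40.7500 -20.3750]
K = S⁻¹·BᵀPA = [-0.4335 -0.2168; -0.6256 -0.3128]
A−BK = [0.9656 0.4828; -2.5048 -1.2524]
AᵀP(A−BK) = [5.1432 2.5716; 2.5716 1.2858]
P' = Q + AᵀP(A−BK) = [8.3932 1.5716; 1.5716 2.2858]
tr(P') = 10.6790

-0.4335 -0.2168 -0.6256 -0.3128


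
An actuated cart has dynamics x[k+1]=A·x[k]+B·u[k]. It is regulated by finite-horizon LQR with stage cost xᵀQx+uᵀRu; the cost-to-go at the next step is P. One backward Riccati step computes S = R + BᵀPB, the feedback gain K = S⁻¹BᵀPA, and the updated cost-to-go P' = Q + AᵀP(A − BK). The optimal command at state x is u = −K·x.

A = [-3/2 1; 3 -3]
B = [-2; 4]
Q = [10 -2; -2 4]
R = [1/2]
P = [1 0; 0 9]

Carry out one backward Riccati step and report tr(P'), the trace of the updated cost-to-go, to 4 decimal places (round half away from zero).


14.7988

BᵀP = [-2.0000 36.0000]
S = R + BᵀPB = [1/2] + [148.0000] = [148.5000]
BᵀPA = [111.0000 -110.0000]
K = S⁻¹·BᵀPA = [0.7475 -0.7407]
A−BK = [-0.0051 -0.4815; 0.0101 -0.0370]
AᵀP(A−BK) = [0.2803 -0.2778; -0.2778 0.5185]
P' = Q + AᵀP(A−BK) = [10.2803 -2.2778; -2.2778 4.5185]
tr(P') = 14.7988


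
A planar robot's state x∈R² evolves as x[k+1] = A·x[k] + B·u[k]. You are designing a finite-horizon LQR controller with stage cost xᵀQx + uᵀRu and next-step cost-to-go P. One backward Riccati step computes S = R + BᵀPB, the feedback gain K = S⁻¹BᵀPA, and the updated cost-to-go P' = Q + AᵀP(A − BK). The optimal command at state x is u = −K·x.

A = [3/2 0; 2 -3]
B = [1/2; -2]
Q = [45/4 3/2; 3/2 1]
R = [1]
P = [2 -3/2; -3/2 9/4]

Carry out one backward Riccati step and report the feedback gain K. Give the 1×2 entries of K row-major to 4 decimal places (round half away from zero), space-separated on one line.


-0.3333 1.1667

BᵀP = [4.0000 -5.2500]
S = R + BᵀPB = [1] + [12.5000] = [13.5000]
BᵀPA = [-4.5000 15.7500]
K = S⁻¹·BᵀPA = [-0.3333 1.1667]
A−BK = [1.6667 -0.5833; 1.3333 -0.6667]
AᵀP(A−BK) = [3.0000 -1.5000; -1.5000 1.8750]
P' = Q + AᵀP(A−BK) = [14.2500 0.0000; 0.0000 2.8750]
tr(P') = 17.1250


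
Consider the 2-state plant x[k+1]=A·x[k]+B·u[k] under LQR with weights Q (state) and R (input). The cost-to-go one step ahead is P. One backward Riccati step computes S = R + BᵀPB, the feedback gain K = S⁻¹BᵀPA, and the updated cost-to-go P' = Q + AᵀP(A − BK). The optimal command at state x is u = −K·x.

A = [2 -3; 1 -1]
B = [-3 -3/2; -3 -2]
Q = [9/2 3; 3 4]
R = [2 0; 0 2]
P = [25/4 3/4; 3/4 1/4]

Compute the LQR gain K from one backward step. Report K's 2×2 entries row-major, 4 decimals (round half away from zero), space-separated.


BᵀP = [-21.0000 -3.0000; -10.8750 -1.6250]
S = R + BᵀPB = [2 0; 0 2] + [72.0000 37.5000; 37.5000 19.5625] = [74.0000 37.5000; 37.5000 21.5625]
BᵀPA = [-45.0000 66.0000; -23.3750 34.2500]
K = S⁻¹·BᵀPA = [-0.4950 0.7327; -0.2231 0.3142]
A−BK = [0.1802 -0.3307; -0.9314 1.8264]
AᵀP(A−BK) = [0.7578 -1.1855; -1.1855 1.8825]
P' = Q + AᵀP(A−BK) = [5.2578 1.8145; 1.8145 5.8825]
tr(P') = 11.1403

-0.4950 0.7327 -0.2231 0.3142


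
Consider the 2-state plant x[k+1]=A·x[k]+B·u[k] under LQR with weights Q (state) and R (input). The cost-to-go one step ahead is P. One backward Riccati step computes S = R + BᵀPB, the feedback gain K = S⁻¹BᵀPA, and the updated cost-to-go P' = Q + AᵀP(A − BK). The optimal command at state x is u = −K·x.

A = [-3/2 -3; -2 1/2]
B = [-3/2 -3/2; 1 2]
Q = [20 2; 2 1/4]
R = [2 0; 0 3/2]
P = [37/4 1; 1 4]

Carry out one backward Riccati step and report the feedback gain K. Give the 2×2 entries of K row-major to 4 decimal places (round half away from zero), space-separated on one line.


1.9371 1.9250 -1.3086 -0.2453

BᵀP = [-12.8750 2.5000; -11.8750 6.5000]
S = R + BᵀPB = [2 0; 0 3/2] + [21.8125 24.3125; 24.3125 30.8125] = [23.8125 24.3125; 24.3125 32.3125]
BᵀPA = [14.3125 39.8750; 4.8125 38.8750]
K = S⁻¹·BᵀPA = [1.9371 1.9250; -1.3086 -0.2453]
A−BK = [-0.5572 -0.4805; -1.3200 -0.9344]
AᵀP(A−BK) = [21.3853 16.5039; 16.5039 14.0270]
P' = Q + AᵀP(A−BK) = [41.3853 18.5039; 18.5039 14.2770]
tr(P') = 55.6623


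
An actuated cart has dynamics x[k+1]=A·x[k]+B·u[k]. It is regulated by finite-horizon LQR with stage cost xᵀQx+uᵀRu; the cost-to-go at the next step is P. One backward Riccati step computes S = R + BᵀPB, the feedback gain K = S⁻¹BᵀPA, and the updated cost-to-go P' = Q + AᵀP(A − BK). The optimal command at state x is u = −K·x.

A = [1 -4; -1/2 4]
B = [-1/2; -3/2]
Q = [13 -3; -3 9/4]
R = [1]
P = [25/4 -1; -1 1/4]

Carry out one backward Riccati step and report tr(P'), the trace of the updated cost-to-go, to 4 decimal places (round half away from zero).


BᵀP = [-1.6250 0.1250]
S = R + BᵀPB = [1] + [0.6250] = [1.6250]
BᵀPA = [-1.6875 7.0000]
K = S⁻¹·BᵀPA = [-1.0385 4.3077]
A−BK = [0.4808 -1.8462; -2.0577 10.4615]
AᵀP(A−BK) = [5.5601 -24.2308; -24.2308 105.8462]
P' = Q + AᵀP(A−BK) = [18.5601 -27.2308; -27.2308 108.0962]
tr(P') = 126.6563

126.6563


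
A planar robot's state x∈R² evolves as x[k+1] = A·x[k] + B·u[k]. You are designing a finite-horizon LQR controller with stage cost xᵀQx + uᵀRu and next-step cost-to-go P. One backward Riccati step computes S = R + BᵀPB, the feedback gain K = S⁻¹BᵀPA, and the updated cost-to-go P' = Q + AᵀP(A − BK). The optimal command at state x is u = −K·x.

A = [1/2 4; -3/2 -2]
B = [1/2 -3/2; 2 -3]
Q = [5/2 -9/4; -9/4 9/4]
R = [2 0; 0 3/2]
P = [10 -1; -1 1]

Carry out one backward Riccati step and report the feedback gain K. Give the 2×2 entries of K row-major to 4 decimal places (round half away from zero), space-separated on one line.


-0.6900 -2.5200 -0.4150 -2.8200

BᵀP = [3.0000 1.5000; -12.0000 -1.5000]
S = R + BᵀPB = [2 0; 0 3/2] + [4.5000 -9.0000; -9.0000 22.5000] = [6.5000 -9.0000; -9.0000 24.0000]
BᵀPA = [-0.7500 9.0000; -3.7500 -45.0000]
K = S⁻¹·BᵀPA = [-0.6900 -2.5200; -0.4150 -2.8200]
A−BK = [0.2225 1.0300; -1.3650 -5.4200]
AᵀP(A−BK) = [4.1763 17.5350; 17.5350 75.7800]
P' = Q + AᵀP(A−BK) = [6.6763 15.2850; 15.2850 78.0300]
tr(P') = 84.7063


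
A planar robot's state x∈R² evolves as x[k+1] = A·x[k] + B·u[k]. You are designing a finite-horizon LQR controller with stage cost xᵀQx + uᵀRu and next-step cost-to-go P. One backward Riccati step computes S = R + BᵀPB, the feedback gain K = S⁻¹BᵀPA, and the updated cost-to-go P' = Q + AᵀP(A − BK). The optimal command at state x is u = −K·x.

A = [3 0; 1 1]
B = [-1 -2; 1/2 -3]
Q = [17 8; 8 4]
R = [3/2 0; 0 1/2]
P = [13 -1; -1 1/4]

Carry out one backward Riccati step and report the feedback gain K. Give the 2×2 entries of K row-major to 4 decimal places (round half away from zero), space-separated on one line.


-0.7717 0.1732 -1.1584 -0.0665

BᵀP = [-13.5000 1.1250; -23.0000 1.2500]
S = R + BᵀPB = [3/2 0; 0 1/2] + [14.0625 23.6250; 23.6250 42.2500] = [15.5625 23.6250; 23.6250 42.7500]
BᵀPA = [-39.3750 1.1250; -67.7500 1.2500]
K = S⁻¹·BᵀPA = [-0.7717 0.1732; -1.1584 -0.0665]
A−BK = [-0.0884 0.0402; -2.0892 0.7139]
AᵀP(A−BK) = [2.3876 -0.4339; -0.4339 0.1382]
P' = Q + AᵀP(A−BK) = [19.3876 7.5661; 7.5661 4.1382]
tr(P') = 23.5258


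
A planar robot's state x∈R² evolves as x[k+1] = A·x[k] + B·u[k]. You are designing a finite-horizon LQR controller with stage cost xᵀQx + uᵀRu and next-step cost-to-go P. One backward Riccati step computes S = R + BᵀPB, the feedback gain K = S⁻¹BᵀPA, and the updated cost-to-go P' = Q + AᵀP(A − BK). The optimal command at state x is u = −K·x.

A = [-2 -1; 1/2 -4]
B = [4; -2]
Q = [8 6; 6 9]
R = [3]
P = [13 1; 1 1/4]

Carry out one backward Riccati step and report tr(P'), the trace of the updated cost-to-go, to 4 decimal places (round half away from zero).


BᵀP = [50.0000 3.5000]
S = R + BᵀPB = [3] + [193.0000] = [196.0000]
BᵀPA = [-98.2500 -64.0000]
K = S⁻¹·BᵀPA = [-0.5013 -0.3265]
A−BK = [0.0051 0.3061; -0.5026 -4.6531]
AᵀP(A−BK) = [0.8122 0.9184; 0.9184 4.1020]
P' = Q + AᵀP(A−BK) = [8.8122 6.9184; 6.9184 13.1020]
tr(P') = 21.9142

21.9142


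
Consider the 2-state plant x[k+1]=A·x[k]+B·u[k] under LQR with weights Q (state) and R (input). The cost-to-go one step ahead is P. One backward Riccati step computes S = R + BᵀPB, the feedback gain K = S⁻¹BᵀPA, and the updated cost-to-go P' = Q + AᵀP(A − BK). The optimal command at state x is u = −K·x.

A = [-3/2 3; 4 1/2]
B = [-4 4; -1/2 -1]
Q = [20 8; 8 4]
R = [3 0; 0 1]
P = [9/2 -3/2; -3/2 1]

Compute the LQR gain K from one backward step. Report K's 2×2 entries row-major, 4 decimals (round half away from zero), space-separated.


-0.3649 -0.2875 -0.9818 0.3905

BᵀP = [-17.2500 5.5000; 19.5000 -7.0000]
S = R + BᵀPB = [3 0; 0 1] + [66.2500 -74.5000; -74.5000 85.0000] = [69.2500 -74.5000; -74.5000 86.0000]
BᵀPA = [47.8750 -49.0000; -57.2500 55.0000]
K = S⁻¹·BᵀPA = [-0.3649 -0.2875; -0.9818 0.3905]
A−BK = [0.9676 0.2881; 2.8357 0.7468]
AᵀP(A−BK) = [5.3864 0.9941; 0.9941 0.6862]
P' = Q + AᵀP(A−BK) = [25.3864 8.9941; 8.9941 4.6862]
tr(P') = 30.0725


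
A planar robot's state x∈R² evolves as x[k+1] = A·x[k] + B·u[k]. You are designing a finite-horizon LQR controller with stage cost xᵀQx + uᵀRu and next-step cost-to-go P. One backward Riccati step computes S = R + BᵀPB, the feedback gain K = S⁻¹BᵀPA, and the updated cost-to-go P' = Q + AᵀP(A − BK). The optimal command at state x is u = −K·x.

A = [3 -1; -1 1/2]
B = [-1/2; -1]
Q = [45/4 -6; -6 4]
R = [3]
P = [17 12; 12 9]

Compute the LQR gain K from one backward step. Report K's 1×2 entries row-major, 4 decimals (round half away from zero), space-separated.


BᵀP = [-20.5000 -15.0000]
S = R + BᵀPB = [3] + [25.2500] = [28.2500]
BᵀPA = [-46.5000 13.0000]
K = S⁻¹·BᵀPA = [-1.6460 0.4602]
A−BK = [2.1770 -0.7699; -2.6460 0.9602]
AᵀP(A−BK) = [13.4602 -4.1018; -4.1018 1.2677]
P' = Q + AᵀP(A−BK) = [24.7102 -10.1018; -10.1018 5.2677]
tr(P') = 29.9779

-1.6460 0.4602


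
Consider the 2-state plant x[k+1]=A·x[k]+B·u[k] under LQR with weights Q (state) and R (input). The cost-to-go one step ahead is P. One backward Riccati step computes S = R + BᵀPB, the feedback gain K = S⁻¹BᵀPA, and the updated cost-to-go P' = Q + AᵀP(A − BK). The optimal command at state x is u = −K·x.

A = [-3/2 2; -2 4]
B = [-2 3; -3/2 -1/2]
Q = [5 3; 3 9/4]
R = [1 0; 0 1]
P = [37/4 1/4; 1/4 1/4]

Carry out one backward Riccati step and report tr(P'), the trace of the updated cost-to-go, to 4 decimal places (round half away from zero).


10.4711

BᵀP = [-18.8750 -0.8750; 27.6250 0.6250]
S = R + BᵀPB = [1 0; 0 1] + [39.0625 -56.1875; -56.1875 82.5625] = [40.0625 -56.1875; -56.1875 83.5625]
BᵀPA = [30.0625 -41.2500; -42.6875 57.7500]
K = S⁻¹·BᵀPA = [0.5957 -1.0600; -0.1103 -0.0216]
A−BK = [0.0223 -0.0551; -1.1616 2.3992]
AᵀP(A−BK) = [0.6960 -1.3078; -1.3078 2.5251]
P' = Q + AᵀP(A−BK) = [5.6960 1.6922; 1.6922 4.7751]
tr(P') = 10.4711
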